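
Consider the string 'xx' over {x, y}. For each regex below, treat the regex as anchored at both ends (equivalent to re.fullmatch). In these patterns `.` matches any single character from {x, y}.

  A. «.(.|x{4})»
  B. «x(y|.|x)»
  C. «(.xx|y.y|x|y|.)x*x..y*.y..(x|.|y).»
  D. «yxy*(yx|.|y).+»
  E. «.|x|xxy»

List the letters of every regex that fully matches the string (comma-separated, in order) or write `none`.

A, B

A → match
B → match
C → no match
D → no match — must start with 'yx'
E → no match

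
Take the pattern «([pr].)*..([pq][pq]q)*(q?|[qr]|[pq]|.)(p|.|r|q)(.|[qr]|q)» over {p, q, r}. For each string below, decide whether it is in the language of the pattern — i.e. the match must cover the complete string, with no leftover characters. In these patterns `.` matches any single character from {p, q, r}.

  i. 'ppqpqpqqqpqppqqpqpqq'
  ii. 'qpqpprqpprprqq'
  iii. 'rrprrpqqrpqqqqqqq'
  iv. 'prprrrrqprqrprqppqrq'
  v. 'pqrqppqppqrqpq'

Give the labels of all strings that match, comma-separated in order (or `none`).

i → match
ii → no match
iii → no match
iv → no match
v → no match

i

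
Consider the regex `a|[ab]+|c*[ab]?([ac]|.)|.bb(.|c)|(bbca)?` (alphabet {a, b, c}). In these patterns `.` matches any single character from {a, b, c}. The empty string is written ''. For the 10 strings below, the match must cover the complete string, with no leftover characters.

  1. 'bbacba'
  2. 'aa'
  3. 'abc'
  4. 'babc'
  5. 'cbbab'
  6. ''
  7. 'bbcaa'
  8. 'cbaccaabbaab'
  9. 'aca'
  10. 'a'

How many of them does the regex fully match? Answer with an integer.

3

1 → no match
2 → match
3 → no match
4 → no match
5 → no match
6 → match
7 → no match
8 → no match
9 → no match
10 → match
Total matched: 3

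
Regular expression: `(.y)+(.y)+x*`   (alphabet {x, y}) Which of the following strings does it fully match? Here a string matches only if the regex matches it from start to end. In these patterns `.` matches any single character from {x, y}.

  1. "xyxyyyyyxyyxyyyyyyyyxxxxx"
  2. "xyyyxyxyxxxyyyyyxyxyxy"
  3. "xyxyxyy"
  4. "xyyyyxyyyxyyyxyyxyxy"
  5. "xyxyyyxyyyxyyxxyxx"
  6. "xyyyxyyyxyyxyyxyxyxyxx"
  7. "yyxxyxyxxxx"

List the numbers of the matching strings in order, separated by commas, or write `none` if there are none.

none

1 → no match
2 → no match
3 → no match
4 → no match
5 → no match
6 → no match
7 → no match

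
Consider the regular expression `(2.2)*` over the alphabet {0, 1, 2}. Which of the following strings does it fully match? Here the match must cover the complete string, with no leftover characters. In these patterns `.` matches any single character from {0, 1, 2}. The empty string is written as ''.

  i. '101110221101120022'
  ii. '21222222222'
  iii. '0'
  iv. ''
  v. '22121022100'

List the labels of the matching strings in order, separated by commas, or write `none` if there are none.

i → no match
ii → no match
iii → no match
iv → match
v → no match

iv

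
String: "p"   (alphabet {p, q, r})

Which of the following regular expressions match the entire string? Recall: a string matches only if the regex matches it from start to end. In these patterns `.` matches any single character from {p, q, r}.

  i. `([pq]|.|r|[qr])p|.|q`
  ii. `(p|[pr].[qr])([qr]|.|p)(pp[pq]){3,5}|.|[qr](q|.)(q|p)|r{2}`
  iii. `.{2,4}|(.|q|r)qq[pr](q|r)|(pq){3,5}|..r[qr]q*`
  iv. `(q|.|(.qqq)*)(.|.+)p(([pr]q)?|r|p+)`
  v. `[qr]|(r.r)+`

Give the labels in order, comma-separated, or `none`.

i, ii

i → match
ii → match
iii → no match
iv → no match
v → no match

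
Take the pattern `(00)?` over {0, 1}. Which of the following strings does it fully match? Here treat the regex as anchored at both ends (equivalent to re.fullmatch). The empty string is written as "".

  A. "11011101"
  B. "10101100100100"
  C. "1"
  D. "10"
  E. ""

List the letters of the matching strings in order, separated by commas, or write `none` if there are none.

A → no match
B → no match
C → no match
D → no match
E → match

E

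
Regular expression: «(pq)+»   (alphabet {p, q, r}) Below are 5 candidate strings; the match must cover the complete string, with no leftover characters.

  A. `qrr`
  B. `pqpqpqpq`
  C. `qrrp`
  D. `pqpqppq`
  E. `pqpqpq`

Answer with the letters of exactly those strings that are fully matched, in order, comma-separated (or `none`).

B, E

A. `qrr` → no match — must start with `pq`
B. `pqpqpqpq` → match
C. `qrrp` → no match — must start with `pq`
D. `pqpqppq` → no match
E. `pqpqpq` → match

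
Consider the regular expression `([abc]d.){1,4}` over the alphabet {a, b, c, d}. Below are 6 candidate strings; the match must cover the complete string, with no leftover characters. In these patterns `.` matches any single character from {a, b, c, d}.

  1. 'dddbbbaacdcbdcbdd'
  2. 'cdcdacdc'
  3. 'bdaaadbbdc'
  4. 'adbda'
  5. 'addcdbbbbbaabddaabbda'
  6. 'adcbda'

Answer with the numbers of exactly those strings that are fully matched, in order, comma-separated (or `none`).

6

1 → no match
2 → no match
3 → no match
4 → no match
5 → no match
6 → match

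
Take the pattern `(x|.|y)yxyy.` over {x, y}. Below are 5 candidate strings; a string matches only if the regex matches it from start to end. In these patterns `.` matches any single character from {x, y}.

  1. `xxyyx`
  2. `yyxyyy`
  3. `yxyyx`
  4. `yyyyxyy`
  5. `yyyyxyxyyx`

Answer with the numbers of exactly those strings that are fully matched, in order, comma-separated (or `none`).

2

1 → no match
2 → match
3 → no match
4 → no match
5 → no match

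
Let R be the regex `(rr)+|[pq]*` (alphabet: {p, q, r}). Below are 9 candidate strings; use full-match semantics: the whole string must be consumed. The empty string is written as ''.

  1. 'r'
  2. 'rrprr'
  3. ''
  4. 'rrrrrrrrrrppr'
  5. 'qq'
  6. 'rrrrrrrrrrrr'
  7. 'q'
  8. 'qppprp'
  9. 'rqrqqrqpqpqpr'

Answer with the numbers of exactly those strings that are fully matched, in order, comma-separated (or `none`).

1 → no match
2 → no match
3 → match
4 → no match
5 → match
6 → match
7 → match
8 → no match
9 → no match

3, 5, 6, 7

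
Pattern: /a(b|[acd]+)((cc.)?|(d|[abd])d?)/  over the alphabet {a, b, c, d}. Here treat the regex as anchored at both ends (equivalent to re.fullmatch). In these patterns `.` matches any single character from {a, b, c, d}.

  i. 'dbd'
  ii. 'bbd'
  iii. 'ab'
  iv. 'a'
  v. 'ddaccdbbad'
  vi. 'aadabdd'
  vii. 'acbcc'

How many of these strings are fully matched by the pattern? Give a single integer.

i. 'dbd' → no match — must start with 'a'
ii. 'bbd' → no match — must start with 'a'
iii. 'ab' → match
iv. 'a' → no match
v. 'ddaccdbbad' → no match — must start with 'a'
vi. 'aadabdd' → no match
vii. 'acbcc' → no match
Total matched: 1

1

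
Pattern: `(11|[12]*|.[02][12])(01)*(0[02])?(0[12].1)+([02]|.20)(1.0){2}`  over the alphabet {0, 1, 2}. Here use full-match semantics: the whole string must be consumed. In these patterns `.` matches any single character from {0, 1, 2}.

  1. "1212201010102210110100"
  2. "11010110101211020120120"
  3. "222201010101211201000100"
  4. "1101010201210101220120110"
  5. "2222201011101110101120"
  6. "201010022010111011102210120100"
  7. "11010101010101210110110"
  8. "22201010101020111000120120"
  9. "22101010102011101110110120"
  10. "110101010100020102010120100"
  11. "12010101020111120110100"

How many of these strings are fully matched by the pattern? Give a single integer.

6

1 → match
2 → no match
3 → no match
4 → match
5 → no match
6 → no match
7 → match
8 → no match
9 → match
10 → match
11 → match
Total matched: 6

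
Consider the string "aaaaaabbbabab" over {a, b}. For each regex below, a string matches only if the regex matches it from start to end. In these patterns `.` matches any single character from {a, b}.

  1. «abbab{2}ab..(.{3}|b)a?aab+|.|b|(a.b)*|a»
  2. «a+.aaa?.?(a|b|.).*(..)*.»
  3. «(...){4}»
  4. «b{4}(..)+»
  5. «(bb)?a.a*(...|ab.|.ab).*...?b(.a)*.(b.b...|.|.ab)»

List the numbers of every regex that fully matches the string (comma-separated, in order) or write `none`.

2, 5

1 → no match
2 → match
3 → no match
4 → no match — must start with "b"
5 → match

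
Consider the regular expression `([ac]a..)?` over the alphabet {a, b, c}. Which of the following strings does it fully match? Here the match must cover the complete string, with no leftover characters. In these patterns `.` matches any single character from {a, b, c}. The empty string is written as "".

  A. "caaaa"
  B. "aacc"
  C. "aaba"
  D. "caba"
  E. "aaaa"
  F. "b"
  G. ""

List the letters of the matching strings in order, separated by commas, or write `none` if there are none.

B, C, D, E, G

A → no match
B → match
C → match
D → match
E → match
F → no match
G → match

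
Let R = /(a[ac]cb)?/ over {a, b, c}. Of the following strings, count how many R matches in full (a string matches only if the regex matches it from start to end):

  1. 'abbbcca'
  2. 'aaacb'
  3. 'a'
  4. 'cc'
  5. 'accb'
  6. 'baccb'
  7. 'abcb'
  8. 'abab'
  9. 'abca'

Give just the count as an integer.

1

1 → no match
2 → no match
3 → no match
4 → no match
5 → match
6 → no match
7 → no match
8 → no match
9 → no match
Total matched: 1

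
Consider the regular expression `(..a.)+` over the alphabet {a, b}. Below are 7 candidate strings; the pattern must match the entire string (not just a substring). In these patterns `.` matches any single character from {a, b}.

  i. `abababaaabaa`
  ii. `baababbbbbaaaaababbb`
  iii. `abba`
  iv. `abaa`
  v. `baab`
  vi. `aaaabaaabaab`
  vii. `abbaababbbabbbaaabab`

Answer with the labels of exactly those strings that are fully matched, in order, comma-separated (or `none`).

i, iv, v, vi

i → match
ii → no match
iii → no match
iv → match
v → match
vi → match
vii → no match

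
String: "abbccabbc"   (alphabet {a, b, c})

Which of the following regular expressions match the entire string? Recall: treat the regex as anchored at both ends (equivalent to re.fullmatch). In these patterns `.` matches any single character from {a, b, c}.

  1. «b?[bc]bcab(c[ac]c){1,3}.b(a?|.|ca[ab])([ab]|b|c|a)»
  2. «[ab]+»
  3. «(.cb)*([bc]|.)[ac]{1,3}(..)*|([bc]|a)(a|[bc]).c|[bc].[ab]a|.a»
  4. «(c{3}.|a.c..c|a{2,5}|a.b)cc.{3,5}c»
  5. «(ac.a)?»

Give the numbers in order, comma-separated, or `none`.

1 → no match
2 → no match
3 → no match
4 → match
5 → no match

4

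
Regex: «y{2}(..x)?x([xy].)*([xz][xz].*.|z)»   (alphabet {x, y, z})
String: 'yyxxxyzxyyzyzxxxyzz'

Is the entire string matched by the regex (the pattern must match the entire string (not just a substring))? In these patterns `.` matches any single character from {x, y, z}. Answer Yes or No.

Yes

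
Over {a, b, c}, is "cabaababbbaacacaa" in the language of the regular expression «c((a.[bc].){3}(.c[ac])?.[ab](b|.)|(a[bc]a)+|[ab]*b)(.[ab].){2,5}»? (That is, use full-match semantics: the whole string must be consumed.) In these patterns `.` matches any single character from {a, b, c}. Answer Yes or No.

No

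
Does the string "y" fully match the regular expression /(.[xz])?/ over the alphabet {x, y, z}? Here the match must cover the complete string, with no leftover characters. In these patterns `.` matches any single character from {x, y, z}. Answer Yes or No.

No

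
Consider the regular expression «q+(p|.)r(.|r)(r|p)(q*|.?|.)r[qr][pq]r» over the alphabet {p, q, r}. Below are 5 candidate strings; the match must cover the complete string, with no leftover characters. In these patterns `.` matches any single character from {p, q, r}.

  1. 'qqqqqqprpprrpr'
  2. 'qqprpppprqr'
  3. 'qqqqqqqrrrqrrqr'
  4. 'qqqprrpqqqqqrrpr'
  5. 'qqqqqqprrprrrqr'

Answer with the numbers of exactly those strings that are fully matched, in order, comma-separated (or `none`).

1, 3, 4, 5

1 → match
2. 'qqprpppprqr' → no match
3 → match
4 → match
5 → match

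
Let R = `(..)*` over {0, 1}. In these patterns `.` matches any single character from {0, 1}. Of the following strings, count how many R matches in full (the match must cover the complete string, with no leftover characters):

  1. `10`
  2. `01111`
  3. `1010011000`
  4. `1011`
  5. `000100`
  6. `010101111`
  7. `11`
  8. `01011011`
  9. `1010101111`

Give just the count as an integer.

7

1 → match
2 → no match
3 → match
4 → match
5 → match
6 → no match
7 → match
8 → match
9 → match
Total matched: 7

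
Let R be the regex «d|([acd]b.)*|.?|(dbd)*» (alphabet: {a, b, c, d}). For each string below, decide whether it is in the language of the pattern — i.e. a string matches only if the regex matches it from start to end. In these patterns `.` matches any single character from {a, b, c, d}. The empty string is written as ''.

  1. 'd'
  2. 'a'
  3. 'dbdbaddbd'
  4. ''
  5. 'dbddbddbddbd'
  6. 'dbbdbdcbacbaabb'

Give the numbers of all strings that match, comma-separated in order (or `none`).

1, 2, 4, 5, 6

1 → match
2 → match
3 → no match
4 → match
5 → match
6 → match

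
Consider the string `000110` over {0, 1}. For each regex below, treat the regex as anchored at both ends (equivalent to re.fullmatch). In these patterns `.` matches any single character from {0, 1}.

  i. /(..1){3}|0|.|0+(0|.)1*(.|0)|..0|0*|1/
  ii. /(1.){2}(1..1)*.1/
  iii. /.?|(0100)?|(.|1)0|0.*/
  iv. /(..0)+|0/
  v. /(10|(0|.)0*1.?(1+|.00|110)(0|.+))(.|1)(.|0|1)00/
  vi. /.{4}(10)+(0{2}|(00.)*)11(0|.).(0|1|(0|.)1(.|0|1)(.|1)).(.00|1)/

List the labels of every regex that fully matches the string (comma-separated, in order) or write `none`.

i, iii, iv

i → match
ii → no match — must start with `1`
iii → match
iv → match
v → no match — must end with `00`
vi → no match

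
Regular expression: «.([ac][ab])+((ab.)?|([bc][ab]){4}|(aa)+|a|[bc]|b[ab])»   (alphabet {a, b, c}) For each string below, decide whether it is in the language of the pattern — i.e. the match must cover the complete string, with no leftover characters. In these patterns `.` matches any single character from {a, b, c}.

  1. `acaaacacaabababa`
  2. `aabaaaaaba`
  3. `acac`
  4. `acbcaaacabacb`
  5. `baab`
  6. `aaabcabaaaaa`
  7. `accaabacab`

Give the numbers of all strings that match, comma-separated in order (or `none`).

1 → match
2 → match
3 → match
4 → no match
5 → match
6 → no match
7 → no match

1, 2, 3, 5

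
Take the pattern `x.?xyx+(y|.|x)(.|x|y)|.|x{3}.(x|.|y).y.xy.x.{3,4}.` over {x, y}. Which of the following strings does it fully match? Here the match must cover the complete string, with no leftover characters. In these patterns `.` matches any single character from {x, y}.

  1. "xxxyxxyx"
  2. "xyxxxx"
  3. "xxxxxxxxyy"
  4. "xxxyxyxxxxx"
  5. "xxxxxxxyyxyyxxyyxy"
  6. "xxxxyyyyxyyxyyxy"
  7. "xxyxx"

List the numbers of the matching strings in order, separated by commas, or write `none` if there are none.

1, 6

1 → match
2 → no match
3 → no match
4 → no match
5 → no match
6 → match
7 → no match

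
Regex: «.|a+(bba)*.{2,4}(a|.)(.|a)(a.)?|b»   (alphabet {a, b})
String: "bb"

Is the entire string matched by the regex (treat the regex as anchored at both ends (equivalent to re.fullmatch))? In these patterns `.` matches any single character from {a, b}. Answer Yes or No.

No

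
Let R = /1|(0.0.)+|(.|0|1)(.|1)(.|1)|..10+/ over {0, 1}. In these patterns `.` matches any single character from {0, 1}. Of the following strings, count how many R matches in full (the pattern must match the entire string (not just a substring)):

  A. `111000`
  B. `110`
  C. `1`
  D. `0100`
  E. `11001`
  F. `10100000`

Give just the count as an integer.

5

A. `111000` → match
B. `110` → match
C. `1` → match
D. `0100` → match
E. `11001` → no match
F. `10100000` → match
Total matched: 5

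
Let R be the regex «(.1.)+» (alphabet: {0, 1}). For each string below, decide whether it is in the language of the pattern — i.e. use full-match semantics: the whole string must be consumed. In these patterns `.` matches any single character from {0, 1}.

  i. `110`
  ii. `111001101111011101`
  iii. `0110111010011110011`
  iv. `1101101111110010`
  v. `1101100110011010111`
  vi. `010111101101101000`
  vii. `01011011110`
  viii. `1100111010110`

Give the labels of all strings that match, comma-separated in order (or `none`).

i

i. `110` → match
ii → no match
iii → no match
iv → no match
v → no match
vi → no match
vii. `01011011110` → no match
viii → no match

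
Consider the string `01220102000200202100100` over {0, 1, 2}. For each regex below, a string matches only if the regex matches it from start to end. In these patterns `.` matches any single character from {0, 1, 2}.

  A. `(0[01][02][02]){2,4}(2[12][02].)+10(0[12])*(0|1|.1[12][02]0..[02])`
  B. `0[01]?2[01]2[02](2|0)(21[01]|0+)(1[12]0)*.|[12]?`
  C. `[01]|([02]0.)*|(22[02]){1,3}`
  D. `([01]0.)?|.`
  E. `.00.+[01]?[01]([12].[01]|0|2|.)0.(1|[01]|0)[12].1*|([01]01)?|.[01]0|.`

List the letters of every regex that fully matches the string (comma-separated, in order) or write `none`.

A

A → match
B → no match
C → no match
D → no match
E → no match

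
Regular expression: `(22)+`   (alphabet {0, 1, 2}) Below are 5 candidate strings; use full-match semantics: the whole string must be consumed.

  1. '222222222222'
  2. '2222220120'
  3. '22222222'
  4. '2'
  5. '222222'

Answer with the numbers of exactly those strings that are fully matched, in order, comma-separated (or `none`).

1, 3, 5

1 → match
2 → no match — must end with '22'
3 → match
4 → no match — must start with '22'
5 → match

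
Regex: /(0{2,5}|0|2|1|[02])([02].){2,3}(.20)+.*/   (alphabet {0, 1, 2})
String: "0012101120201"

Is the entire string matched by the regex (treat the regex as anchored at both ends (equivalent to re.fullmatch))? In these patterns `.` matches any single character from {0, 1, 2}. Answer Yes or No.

Yes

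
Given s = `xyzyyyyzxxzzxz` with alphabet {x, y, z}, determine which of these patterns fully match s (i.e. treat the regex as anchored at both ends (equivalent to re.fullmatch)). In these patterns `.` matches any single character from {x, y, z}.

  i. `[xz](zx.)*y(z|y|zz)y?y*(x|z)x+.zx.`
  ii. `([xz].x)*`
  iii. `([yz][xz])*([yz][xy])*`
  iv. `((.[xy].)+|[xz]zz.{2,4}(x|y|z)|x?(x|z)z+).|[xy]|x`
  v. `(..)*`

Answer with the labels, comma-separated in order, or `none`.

i → match
ii → no match
iii → no match
iv → no match
v → match

i, v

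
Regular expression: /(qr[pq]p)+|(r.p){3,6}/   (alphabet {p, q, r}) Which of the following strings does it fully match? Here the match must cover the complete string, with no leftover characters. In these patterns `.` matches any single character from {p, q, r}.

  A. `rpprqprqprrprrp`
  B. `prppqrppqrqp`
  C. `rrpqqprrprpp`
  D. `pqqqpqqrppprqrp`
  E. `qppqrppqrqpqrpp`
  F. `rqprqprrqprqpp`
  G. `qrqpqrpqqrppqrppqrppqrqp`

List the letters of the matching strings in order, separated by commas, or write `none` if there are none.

A → match
B. `prppqrppqrqp` → no match
C. `rrpqqprrprpp` → no match
D → no match
E → no match
F → no match
G → no match

A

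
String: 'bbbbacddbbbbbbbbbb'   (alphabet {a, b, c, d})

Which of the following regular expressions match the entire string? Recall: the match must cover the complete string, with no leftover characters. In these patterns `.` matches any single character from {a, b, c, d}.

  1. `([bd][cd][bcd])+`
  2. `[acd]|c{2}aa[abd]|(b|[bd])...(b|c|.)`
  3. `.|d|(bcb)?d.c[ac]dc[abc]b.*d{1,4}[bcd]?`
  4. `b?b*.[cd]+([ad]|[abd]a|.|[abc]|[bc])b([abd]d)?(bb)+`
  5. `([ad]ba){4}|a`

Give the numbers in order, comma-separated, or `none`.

1 → no match
2 → no match
3 → no match
4 → match
5 → no match

4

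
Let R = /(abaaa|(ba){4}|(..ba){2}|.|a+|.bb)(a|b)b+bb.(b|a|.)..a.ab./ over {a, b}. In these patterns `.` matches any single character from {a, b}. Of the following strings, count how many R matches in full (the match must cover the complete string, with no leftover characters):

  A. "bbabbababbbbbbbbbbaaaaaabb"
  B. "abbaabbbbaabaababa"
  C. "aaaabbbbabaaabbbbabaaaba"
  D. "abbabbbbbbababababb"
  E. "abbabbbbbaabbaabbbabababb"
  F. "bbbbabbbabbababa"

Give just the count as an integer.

1

A → no match
B → no match
C → no match
D → match
E → no match
F → no match
Total matched: 1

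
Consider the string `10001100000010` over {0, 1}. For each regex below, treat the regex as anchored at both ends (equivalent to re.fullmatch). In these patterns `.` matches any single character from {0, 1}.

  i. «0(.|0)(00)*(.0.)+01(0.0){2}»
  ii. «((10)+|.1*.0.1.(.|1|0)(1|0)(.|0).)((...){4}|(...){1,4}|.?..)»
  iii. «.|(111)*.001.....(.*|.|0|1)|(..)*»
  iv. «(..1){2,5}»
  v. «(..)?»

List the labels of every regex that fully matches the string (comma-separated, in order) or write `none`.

i → no match — must start with `0`
ii → match
iii → match
iv → no match — must end with `1`
v → no match

ii, iii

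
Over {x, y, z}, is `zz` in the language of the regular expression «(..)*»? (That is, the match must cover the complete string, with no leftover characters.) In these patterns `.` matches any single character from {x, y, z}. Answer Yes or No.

Yes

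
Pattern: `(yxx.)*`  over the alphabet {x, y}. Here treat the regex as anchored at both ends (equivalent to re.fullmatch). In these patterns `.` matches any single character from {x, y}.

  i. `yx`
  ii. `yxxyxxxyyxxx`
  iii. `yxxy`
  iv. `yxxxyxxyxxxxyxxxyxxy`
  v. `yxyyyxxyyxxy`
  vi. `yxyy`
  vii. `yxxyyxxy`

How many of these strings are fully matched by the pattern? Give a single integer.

2

i → no match
ii → no match
iii → match
iv → no match
v → no match
vi → no match
vii → match
Total matched: 2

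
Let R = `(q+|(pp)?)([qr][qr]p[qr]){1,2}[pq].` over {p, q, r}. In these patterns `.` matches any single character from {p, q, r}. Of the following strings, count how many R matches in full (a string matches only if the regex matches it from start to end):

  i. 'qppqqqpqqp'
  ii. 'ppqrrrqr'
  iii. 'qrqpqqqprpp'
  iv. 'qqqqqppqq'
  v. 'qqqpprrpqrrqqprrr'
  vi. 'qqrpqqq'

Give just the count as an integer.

i → no match
ii → no match
iii → match
iv → no match
v → no match
vi → match
Total matched: 2

2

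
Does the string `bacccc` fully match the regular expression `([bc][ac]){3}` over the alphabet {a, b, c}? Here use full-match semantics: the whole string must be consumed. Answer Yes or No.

Yes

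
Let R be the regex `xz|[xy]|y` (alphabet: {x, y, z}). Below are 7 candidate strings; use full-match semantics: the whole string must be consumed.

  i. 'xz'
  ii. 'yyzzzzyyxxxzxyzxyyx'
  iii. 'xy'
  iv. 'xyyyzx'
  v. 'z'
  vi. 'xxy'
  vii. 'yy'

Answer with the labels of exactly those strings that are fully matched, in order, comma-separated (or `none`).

i → match
ii → no match
iii → no match
iv → no match
v → no match
vi → no match
vii → no match

i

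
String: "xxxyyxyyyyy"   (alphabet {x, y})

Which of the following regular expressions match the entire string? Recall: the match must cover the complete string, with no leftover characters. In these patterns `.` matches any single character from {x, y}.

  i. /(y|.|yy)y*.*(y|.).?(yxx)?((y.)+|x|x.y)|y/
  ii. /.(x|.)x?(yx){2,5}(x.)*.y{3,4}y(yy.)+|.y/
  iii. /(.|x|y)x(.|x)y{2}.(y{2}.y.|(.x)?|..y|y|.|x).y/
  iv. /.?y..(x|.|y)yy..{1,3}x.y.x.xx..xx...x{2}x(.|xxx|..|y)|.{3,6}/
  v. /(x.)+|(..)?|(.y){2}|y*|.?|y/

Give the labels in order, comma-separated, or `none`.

i → match
ii → no match
iii → match
iv → no match
v → no match

i, iii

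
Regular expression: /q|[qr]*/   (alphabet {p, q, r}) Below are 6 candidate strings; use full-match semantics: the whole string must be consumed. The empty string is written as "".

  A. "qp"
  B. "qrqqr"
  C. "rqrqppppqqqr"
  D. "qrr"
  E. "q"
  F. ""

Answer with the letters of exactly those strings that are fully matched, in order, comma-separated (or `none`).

A → no match
B → match
C → no match
D → match
E → match
F → match

B, D, E, F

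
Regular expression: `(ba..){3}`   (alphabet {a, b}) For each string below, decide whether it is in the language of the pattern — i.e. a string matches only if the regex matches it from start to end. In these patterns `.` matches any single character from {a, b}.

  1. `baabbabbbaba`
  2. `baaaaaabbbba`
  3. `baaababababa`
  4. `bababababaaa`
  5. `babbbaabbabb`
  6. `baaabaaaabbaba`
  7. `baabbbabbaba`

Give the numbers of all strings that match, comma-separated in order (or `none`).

1 → match
2 → no match
3 → match
4 → match
5 → match
6 → no match
7 → no match

1, 3, 4, 5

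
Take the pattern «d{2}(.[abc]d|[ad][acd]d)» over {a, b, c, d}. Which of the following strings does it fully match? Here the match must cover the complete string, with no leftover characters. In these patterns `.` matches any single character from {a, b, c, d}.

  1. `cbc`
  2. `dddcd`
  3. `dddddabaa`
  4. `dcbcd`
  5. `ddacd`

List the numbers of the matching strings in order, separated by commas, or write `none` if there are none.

1 → no match — must start with `d`
2 → match
3 → no match — must end with `d`
4 → no match
5 → match

2, 5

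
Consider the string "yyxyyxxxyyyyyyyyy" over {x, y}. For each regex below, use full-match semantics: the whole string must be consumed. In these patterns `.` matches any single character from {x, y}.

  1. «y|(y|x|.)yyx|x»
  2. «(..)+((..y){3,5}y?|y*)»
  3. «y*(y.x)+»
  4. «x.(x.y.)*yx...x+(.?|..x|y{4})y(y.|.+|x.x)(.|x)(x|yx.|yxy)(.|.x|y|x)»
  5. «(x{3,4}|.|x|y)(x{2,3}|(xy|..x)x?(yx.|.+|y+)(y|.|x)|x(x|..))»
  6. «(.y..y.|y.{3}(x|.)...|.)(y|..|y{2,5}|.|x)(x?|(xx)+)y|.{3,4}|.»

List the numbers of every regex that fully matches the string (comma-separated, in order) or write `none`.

1 → no match
2 → match
3 → no match — must end with "x"
4 → no match — must start with "x"
5 → no match
6 → no match

2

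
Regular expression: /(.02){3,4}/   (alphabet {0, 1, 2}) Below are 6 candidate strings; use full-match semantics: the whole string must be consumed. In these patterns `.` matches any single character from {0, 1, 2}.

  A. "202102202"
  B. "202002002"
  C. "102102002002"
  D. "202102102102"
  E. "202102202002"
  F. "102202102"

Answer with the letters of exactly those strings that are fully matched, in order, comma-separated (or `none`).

A → match
B → match
C → match
D → match
E → match
F → match

A, B, C, D, E, F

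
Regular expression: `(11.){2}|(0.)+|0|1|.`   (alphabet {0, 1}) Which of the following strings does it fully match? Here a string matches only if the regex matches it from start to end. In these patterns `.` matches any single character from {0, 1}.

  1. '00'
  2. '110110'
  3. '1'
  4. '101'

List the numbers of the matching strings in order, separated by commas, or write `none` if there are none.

1. '00' → match
2. '110110' → match
3. '1' → match
4. '101' → no match

1, 2, 3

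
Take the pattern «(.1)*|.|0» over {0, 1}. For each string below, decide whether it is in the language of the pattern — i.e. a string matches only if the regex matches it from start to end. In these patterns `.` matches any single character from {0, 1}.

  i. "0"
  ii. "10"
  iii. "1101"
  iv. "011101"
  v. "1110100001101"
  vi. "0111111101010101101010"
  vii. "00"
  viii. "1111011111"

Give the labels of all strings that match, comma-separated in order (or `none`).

i, iii, iv, viii

i → match
ii → no match
iii → match
iv → match
v → no match
vi → no match
vii → no match
viii → match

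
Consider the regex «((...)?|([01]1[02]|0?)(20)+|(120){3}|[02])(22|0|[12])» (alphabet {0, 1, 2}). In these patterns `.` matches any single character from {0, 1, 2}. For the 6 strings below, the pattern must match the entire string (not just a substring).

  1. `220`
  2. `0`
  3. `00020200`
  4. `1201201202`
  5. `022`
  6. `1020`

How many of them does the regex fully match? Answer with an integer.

1 → no match
2 → match
3 → no match
4 → match
5 → match
6 → match
Total matched: 4

4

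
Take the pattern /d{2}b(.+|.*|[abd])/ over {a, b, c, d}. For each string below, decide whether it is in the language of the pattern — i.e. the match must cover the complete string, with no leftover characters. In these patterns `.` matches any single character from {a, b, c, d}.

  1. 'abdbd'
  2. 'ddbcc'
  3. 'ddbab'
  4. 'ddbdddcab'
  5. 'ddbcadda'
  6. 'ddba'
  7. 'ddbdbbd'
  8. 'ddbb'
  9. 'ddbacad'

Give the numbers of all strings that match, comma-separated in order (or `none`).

1 → no match — must start with 'd'
2 → match
3 → match
4 → match
5 → match
6 → match
7 → match
8 → match
9 → match

2, 3, 4, 5, 6, 7, 8, 9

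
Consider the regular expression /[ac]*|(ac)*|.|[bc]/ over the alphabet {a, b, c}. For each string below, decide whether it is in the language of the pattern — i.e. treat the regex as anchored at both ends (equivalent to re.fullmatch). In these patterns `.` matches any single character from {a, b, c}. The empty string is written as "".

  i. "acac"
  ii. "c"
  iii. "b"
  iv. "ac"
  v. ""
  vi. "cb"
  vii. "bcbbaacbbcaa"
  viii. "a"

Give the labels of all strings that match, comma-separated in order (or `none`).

i, ii, iii, iv, v, viii

i. "acac" → match
ii. "c" → match
iii. "b" → match
iv. "ac" → match
v. "" → match
vi. "cb" → no match
vii. "bcbbaacbbcaa" → no match
viii. "a" → match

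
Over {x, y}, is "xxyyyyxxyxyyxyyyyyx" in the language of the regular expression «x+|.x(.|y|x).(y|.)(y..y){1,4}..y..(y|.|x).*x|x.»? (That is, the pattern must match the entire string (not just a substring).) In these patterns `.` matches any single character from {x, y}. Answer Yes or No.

Yes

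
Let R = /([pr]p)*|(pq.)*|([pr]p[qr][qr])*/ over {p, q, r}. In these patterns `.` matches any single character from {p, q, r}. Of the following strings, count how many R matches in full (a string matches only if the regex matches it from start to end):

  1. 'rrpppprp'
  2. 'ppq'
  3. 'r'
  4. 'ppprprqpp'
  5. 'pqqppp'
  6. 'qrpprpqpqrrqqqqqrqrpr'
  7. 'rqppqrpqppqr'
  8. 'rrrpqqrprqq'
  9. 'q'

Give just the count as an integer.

1 → no match
2 → no match
3 → no match
4 → no match
5 → no match
6 → no match
7 → no match
8 → no match
9 → no match
Total matched: 0

0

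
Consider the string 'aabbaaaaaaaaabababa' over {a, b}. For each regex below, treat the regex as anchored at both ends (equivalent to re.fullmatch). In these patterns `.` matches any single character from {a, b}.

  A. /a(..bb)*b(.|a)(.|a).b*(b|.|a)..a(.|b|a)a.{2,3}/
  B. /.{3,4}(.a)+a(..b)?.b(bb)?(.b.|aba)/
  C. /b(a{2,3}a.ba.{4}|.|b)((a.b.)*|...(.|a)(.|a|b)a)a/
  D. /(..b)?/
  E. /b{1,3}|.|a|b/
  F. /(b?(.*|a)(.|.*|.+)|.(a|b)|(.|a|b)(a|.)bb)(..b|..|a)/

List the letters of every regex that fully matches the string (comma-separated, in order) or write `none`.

A → no match
B → match
C → no match — must start with 'b'
D → no match
E → no match
F → match

B, F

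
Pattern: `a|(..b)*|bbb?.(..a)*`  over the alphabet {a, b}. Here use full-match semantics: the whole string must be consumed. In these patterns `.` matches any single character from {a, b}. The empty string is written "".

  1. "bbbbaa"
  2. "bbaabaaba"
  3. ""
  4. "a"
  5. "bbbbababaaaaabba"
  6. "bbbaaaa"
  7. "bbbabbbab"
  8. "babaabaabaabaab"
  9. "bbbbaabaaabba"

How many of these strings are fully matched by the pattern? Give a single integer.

8

1 → match
2 → match
3 → match
4 → match
5 → match
6 → match
7 → match
8 → match
9 → no match
Total matched: 8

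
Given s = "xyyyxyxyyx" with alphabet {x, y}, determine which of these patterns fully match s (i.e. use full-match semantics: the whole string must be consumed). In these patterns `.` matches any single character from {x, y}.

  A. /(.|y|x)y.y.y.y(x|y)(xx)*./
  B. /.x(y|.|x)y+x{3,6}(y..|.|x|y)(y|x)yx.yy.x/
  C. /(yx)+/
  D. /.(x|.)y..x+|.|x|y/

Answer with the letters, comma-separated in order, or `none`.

A → match
B → no match
C → no match — must start with "yx"
D → no match

A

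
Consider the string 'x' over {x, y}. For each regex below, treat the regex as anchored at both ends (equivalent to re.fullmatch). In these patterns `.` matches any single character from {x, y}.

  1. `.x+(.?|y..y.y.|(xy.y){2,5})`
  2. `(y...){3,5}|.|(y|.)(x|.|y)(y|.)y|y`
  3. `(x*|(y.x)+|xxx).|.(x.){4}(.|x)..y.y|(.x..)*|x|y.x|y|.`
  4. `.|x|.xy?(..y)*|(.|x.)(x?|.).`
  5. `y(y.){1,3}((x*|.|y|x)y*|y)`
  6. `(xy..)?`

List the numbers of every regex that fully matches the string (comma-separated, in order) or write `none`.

2, 3, 4

1 → no match
2 → match
3 → match
4 → match
5 → no match — must start with 'yy'
6 → no match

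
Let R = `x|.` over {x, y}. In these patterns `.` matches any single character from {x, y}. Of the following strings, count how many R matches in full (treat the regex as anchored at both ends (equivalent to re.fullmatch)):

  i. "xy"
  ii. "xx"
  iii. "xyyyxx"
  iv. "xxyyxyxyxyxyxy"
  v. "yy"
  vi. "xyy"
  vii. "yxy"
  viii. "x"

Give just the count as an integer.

i → no match
ii → no match
iii → no match
iv → no match
v → no match
vi → no match
vii → no match
viii → match
Total matched: 1

1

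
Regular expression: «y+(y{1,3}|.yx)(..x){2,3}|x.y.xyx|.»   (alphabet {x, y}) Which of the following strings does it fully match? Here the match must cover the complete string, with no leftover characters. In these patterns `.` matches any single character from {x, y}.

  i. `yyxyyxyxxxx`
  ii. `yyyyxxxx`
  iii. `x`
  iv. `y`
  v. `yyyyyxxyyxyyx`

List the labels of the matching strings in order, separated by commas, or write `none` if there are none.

ii, iii, iv, v

i. `yyxyyxyxxxx` → no match
ii. `yyyyxxxx` → match
iii. `x` → match
iv. `y` → match
v → match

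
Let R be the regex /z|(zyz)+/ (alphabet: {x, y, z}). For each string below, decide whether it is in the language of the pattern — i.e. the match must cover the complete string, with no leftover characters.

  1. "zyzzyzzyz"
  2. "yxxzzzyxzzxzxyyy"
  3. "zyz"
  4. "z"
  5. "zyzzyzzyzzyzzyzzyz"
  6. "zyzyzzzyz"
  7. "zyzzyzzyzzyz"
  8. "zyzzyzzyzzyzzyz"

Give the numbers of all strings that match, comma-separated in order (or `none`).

1 → match
2 → no match
3 → match
4 → match
5 → match
6 → no match
7 → match
8 → match

1, 3, 4, 5, 7, 8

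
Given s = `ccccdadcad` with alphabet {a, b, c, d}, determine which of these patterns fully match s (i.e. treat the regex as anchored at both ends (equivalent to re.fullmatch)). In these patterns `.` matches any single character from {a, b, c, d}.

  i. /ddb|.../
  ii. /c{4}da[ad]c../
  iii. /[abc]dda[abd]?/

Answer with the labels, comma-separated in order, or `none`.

ii

i → no match
ii → match
iii → no match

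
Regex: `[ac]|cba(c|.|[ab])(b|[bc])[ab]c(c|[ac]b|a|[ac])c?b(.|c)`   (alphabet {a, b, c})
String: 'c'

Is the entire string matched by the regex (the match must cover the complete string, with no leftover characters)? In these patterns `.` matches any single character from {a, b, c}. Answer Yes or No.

Yes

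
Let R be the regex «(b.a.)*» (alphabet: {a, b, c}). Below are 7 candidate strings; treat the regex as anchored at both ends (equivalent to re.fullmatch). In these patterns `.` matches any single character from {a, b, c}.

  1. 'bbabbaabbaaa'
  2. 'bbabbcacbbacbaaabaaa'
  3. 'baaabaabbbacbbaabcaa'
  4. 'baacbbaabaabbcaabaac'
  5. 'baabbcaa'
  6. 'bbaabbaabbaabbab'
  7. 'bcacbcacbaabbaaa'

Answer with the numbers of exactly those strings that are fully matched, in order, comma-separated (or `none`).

1 → match
2 → match
3 → match
4 → match
5 → match
6 → match
7 → match

1, 2, 3, 4, 5, 6, 7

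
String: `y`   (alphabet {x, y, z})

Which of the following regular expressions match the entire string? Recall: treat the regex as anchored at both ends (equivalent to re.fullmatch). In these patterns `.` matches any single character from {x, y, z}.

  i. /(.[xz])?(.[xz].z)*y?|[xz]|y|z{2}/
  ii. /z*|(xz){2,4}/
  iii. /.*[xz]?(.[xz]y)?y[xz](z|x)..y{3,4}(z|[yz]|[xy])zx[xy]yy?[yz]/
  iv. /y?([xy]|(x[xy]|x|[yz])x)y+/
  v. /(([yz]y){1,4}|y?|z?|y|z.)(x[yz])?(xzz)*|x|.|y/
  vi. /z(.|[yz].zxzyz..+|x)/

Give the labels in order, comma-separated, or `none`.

i → match
ii → no match
iii → no match
iv → no match
v → match
vi → no match — must start with `z`

i, v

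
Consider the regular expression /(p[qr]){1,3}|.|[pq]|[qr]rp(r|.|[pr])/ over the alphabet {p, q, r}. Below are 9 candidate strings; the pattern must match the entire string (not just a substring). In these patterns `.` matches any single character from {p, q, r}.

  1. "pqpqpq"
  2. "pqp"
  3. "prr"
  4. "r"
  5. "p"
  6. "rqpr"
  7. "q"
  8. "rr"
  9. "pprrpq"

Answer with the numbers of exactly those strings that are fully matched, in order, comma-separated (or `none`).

1, 4, 5, 7

1. "pqpqpq" → match
2. "pqp" → no match
3. "prr" → no match
4. "r" → match
5. "p" → match
6. "rqpr" → no match
7. "q" → match
8. "rr" → no match
9. "pprrpq" → no match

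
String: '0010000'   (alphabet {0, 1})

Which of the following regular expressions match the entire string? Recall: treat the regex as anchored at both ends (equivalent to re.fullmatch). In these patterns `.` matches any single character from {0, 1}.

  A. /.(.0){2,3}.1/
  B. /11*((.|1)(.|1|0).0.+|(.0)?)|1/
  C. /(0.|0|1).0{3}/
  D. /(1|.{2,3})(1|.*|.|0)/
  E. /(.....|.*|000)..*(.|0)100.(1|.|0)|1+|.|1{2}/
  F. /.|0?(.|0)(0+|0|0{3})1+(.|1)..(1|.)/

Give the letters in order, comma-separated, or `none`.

A → no match — must end with '1'
B → no match — must start with '1'
C → no match
D → match
E → match
F → match

D, E, F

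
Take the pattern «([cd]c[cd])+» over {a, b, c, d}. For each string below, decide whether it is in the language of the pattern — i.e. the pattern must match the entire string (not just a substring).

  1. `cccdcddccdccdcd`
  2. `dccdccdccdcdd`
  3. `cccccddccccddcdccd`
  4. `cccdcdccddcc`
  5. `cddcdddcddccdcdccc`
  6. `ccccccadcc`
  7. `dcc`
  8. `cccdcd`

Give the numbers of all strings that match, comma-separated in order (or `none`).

1, 3, 4, 7, 8

1 → match
2 → no match
3 → match
4 → match
5 → no match
6 → no match
7 → match
8 → match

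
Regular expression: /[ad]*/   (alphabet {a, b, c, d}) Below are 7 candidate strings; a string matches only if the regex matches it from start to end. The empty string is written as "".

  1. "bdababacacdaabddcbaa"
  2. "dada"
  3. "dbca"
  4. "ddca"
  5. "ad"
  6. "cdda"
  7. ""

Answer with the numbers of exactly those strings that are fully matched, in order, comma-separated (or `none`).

2, 5, 7

1 → no match
2 → match
3 → no match
4 → no match
5 → match
6 → no match
7 → match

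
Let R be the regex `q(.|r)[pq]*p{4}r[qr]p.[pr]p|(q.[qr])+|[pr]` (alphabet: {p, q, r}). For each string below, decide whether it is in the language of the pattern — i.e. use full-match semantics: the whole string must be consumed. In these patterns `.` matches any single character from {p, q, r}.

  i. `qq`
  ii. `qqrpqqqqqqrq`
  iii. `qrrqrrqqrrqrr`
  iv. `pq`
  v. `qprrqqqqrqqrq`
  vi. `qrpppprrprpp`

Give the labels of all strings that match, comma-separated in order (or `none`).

i → no match
ii → no match
iii → no match
iv → no match
v → no match
vi → match

vi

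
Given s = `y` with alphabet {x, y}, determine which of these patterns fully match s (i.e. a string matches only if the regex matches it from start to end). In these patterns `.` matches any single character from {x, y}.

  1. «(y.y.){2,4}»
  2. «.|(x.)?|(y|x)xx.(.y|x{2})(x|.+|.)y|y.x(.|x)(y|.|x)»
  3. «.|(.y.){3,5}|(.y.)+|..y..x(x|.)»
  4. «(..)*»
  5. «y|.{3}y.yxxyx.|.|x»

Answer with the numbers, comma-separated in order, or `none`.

2, 3, 5

1 → no match
2 → match
3 → match
4 → no match
5 → match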